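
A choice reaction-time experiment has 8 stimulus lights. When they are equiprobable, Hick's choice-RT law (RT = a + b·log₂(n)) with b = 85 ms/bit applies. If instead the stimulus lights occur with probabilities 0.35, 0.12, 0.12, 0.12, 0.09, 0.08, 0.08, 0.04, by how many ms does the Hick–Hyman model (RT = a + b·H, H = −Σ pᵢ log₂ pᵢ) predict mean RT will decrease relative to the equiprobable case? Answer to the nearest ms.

24 ms

The RT saving is b·ΔH. Equiprobable H₀ = log₂(8) = 3.0000 bits; with the given probabilities H = 2.7127 bits.
b·(H₀ − H) = 85 × (3.0000 − 2.7127) = 24.42 ms.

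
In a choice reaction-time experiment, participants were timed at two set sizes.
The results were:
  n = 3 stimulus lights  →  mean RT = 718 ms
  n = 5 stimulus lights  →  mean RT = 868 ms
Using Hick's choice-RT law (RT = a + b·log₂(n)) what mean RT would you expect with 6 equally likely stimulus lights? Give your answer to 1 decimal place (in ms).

921.5 ms

Fit slope and intercept:
  b = (868 − 718) / (log₂ 5 − log₂ 3) = 150 / (2.3219 − 1.5850) = 203.537 ms/bit
  a = 718 − 203.537 × 1.5850 = 395.401 ms
Then RT(6) = 395.401 + 203.537 × log₂ 6 = 395.401 + 203.537 × 2.5850 ≈ 921.537 ms.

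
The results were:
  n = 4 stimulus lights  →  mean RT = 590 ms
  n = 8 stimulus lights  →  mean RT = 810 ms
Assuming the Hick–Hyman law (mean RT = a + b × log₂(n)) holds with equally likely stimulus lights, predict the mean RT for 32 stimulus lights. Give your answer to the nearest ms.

1250 ms

With log₂ n on the abscissa the relation is linear; from the two conditions:
  b = (810 − 590) / (log₂ 8 − log₂ 4) = 220 / (3 − 2) = 220 ms/bit
  a = 590 − 220 × 2 = 150 ms
Then RT(32) = 150 + 220 × log₂ 32 = 150 + 220 × 5 ≈ 1250.000 ms.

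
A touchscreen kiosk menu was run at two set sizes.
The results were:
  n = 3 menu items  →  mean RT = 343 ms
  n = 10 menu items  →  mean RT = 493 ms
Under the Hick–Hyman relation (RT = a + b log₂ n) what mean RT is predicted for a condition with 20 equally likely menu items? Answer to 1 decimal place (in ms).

Fit slope and intercept:
  b = (493 − 343) / (log₂ 10 − log₂ 3) = 150 / (3.3219 − 1.5850) = 86.357 ms/bit
  a = 343 − 86.357 × 1.5850 = 206.127 ms
Then RT(20) = 206.127 + 86.357 × log₂ 20 = 206.127 + 86.357 × 4.3219 ≈ 579.357 ms.

579.4 ms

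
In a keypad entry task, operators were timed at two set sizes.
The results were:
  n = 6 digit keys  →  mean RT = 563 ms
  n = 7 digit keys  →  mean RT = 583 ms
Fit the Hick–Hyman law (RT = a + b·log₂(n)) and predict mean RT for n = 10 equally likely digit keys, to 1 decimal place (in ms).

RT is linear in log₂ n, so two points fix the line:
  b = (583 − 563) / (log₂ 7 − log₂ 6) = 20 / (2.8074 − 2.5850) = 89.931 ms/bit
  a = 563 − 89.931 × 2.5850 = 330.531 ms
Then RT(10) = 330.531 + 89.931 × log₂ 10 = 330.531 + 89.931 × 3.3219 ≈ 629.276 ms.

629.3 ms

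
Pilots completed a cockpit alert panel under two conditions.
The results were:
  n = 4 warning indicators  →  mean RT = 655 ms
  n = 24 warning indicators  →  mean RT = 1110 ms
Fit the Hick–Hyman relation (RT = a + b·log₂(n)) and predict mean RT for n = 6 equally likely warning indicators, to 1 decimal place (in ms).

Solve the two-equation system in a and b:
  b = (1110 − 655) / (log₂ 24 − log₂ 4) = 455 / (4.5850 − 2) = 176.018 ms/bit
  a = 655 − 176.018 × 2 = 302.964 ms
Then RT(6) = 302.964 + 176.018 × log₂ 6 = 302.964 + 176.018 × 2.5850 ≈ 757.964 ms.

758.0 ms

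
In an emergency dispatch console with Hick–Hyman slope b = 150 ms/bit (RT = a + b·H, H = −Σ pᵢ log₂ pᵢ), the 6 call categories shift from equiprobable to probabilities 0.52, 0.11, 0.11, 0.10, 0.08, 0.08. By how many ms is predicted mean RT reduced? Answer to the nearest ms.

The RT saving is b·ΔH. Equiprobable H₀ = log₂(6) = 2.5850 bits; with the given probabilities H = 2.1064 bits.
b·(H₀ − H) = 150 × (2.5850 − 2.1064) = 71.79 ms.

72 ms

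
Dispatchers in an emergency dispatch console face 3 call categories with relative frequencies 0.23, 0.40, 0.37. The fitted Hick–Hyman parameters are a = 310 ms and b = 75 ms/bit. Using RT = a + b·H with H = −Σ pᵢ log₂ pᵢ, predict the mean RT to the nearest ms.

426 ms

Entropy contributions −pᵢ log₂ pᵢ: 0.4877, 0.5288, 0.5307; sum H = 1.5472 bits.
RT = a + bH = 310 + 75·1.5472 = 426.04 ms.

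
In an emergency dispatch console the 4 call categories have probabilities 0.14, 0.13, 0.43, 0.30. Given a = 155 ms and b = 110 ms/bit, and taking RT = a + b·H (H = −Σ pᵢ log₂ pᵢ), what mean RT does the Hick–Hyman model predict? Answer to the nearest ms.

356 ms

Entropy contributions −pᵢ log₂ pᵢ: 0.3971, 0.3826, 0.5236, 0.5211; sum H = 1.8244 bits.
RT = a + bH = 155 + 110·1.8244 = 355.68 ms.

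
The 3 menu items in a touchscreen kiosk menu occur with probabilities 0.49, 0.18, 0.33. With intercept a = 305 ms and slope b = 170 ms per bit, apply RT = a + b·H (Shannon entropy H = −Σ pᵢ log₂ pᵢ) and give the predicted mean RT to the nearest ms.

556 ms

Entropy contributions −pᵢ log₂ pᵢ: 0.5043, 0.4453, 0.5278; sum H = 1.4774 bits.
RT = a + bH = 305 + 170·1.4774 = 556.16 ms.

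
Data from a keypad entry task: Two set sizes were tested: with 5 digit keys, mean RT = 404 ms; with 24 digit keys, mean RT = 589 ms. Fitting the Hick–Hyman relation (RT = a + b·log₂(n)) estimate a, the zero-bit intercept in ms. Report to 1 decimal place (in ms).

Slope: b = (589 − 404) / (log₂ 24 − log₂ 5) = 185/2.2630 = 81.749 ms/bit.
Intercept: a = 404 − 81.749·log₂(5) = 214.186 ms.

214.2 ms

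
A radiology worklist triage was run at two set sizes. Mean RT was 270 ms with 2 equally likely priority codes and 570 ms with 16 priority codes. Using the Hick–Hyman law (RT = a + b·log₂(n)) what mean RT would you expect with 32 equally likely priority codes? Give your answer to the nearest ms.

670 ms

Fit slope and intercept:
  b = (570 − 270) / (log₂ 16 − log₂ 2) = 300 / (4 − 1) = 100 ms/bit
  a = 270 − 100 × 1 = 170 ms
Then RT(32) = 170 + 100 × log₂ 32 = 170 + 100 × 5 ≈ 670.000 ms.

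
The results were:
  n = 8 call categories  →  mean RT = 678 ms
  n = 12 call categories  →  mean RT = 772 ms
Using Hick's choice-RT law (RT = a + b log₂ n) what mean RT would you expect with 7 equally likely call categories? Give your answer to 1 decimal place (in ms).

With log₂ n on the abscissa the relation is linear; from the two conditions:
  b = (772 − 678) / (log₂ 12 − log₂ 8) = 94 / (3.5850 − 3) = 160.694 ms/bit
  a = 678 − 160.694 × 3 = 195.918 ms
Then RT(7) = 195.918 + 160.694 × log₂ 7 = 195.918 + 160.694 × 2.8074 ≈ 647.043 ms.

647.0 ms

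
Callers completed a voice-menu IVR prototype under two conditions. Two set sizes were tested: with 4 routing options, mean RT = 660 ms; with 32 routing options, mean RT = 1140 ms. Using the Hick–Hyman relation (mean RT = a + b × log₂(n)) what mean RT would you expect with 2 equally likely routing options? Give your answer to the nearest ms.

Fit slope and intercept:
  b = (1140 − 660) / (log₂ 32 − log₂ 4) = 480 / (5 − 2) = 160 ms/bit
  a = 660 − 160 × 2 = 340 ms
Then RT(2) = 340 + 160 × log₂ 2 = 340 + 160 × 1 ≈ 500.000 ms.

500 ms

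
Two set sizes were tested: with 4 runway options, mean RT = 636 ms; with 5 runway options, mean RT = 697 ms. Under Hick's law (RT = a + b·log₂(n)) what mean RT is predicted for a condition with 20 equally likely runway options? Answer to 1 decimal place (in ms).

1076.0 ms

Solve the two-equation system in a and b:
  b = (697 − 636) / (log₂ 5 − log₂ 4) = 61 / (2.3219 − 2) = 189.483 ms/bit
  a = 636 − 189.483 × 2 = 257.033 ms
Then RT(20) = 257.033 + 189.483 × log₂ 20 = 257.033 + 189.483 × 4.3219 ≈ 1075.967 ms.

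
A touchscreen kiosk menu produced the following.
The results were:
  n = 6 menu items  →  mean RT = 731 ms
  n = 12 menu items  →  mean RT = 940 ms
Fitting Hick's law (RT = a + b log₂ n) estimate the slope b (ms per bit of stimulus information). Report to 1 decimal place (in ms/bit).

209.0 ms/bit

Slope: b = (940 − 731) / (log₂ 12 − log₂ 6) = 209/1.0000 = 209.000 ms/bit.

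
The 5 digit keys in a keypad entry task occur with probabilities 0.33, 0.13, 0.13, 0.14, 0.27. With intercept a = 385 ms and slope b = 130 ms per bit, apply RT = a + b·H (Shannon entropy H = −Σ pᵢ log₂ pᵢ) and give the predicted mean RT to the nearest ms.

671 ms

H = 0.33·log₂(1/0.33) + 0.13·log₂(1/0.13) + 0.13·log₂(1/0.13) + 0.14·log₂(1/0.14) + 0.27·log₂(1/0.27) = 2.2002 bits.
RT = 385 + 130 × 2.2002 = 671.03 ms.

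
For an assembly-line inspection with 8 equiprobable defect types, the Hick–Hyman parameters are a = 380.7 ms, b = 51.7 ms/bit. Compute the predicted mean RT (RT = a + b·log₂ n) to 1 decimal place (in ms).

log₂(8) = 3 bits, so RT = 380.7 + 51.7 × 3 ≈ 535.800 ms.

535.8 ms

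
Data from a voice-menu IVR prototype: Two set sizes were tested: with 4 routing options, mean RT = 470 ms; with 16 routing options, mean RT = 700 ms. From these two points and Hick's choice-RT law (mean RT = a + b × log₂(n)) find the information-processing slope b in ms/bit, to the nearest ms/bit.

Slope: b = (700 − 470) / (log₂ 16 − log₂ 4) = 230/2.0000 = 115 ms/bit.

115 ms/bit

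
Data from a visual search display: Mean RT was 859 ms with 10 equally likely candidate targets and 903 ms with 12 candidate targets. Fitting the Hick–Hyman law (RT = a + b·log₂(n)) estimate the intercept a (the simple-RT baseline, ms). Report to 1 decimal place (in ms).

303.3 ms

Slope: b = (903 − 859) / (log₂ 12 − log₂ 10) = 44/0.2630 = 167.278 ms/bit.
Intercept: a = 859 − 167.278·log₂(10) = 303.313 ms.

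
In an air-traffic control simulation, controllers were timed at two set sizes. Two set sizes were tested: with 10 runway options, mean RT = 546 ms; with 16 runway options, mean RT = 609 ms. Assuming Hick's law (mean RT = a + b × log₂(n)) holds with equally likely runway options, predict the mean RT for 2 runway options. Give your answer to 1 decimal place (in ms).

Fit slope and intercept:
  b = (609 − 546) / (log₂ 16 − log₂ 10) = 63 / (4 − 3.3219) = 92.911 ms/bit
  a = 546 − 92.911 × 3.3219 = 237.358 ms
Then RT(2) = 237.358 + 92.911 × log₂ 2 = 237.358 + 92.911 × 1 ≈ 330.268 ms.

330.3 ms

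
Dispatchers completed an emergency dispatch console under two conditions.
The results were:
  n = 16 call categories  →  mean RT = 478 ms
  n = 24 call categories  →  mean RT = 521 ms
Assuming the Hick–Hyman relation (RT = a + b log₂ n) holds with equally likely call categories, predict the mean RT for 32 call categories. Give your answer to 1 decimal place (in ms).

551.5 ms

Fit slope and intercept:
  b = (521 − 478) / (log₂ 24 − log₂ 16) = 43 / (4.5850 − 4) = 73.509 ms/bit
  a = 478 − 73.509 × 4 = 183.964 ms
Then RT(32) = 183.964 + 73.509 × log₂ 32 = 183.964 + 73.509 × 5 ≈ 551.509 ms.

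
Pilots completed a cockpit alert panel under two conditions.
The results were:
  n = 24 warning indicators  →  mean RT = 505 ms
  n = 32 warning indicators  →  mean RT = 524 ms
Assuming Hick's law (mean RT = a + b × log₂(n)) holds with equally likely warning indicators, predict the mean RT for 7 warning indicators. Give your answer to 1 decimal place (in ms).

423.6 ms

Fit slope and intercept:
  b = (524 − 505) / (log₂ 32 − log₂ 24) = 19 / (5 − 4.5850) = 45.779 ms/bit
  a = 505 − 45.779 × 4.5850 = 295.105 ms
Then RT(7) = 295.105 + 45.779 × log₂ 7 = 295.105 + 45.779 × 2.8074 ≈ 423.623 ms.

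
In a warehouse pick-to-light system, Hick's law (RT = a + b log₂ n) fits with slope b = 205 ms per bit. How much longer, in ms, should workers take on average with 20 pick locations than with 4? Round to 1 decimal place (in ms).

476.0 ms

The intercept a cancels: ΔRT = b·(log₂ n₂ − log₂ n₁) = b·log₂(n₂/n₁).
log₂(20) − log₂(4) = 4.3219 − 2 = 2.3219.
ΔRT = 205 × 2.3219 = 475.995 ms.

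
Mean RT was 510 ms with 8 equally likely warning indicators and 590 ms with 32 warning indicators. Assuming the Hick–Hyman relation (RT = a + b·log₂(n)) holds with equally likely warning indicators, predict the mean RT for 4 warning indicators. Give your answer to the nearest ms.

470 ms

Fit slope and intercept:
  b = (590 − 510) / (log₂ 32 − log₂ 8) = 80 / (5 − 3) = 40 ms/bit
  a = 510 − 40 × 3 = 390 ms
Then RT(4) = 390 + 40 × log₂ 4 = 390 + 40 × 2 ≈ 470.000 ms.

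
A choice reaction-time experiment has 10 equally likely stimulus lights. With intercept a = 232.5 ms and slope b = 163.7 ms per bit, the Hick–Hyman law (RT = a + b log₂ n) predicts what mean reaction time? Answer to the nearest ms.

776 ms

log₂(10) = 3.3219 bits, so RT = 232.5 + 163.7 × 3.3219 ≈ 776.300 ms.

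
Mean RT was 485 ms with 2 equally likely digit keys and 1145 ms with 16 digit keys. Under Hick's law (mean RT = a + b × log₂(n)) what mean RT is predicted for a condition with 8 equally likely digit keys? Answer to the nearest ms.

RT is linear in log₂ n, so two points fix the line:
  b = (1145 − 485) / (log₂ 16 − log₂ 2) = 660 / (4 − 1) = 220 ms/bit
  a = 485 − 220 × 1 = 265 ms
Then RT(8) = 265 + 220 × log₂ 8 = 265 + 220 × 3 ≈ 925.000 ms.

925 ms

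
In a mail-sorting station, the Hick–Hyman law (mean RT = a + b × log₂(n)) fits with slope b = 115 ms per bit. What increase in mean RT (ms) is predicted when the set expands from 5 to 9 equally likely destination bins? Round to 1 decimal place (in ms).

97.5 ms

Only the slope matters, since a is common to both: ΔRT = b·log₂(n₂/n₁).
log₂(9) − log₂(5) = 3.1699 − 2.3219 = 0.8480.
ΔRT = 115 × 0.8480 = 97.520 ms.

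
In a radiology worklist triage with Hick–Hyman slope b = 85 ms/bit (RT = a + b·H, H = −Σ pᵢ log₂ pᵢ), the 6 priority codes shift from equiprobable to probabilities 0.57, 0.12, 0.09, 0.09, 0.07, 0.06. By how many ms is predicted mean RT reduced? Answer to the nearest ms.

53 ms

Equiprobable entropy H₀ = log₂ 6 = 2.5850 bits.
Skewed entropy H = −Σ pᵢ log₂ pᵢ = 1.9667 bits.
ΔRT = b·(H₀ − H) = 85 × 0.6182 = 52.55 ms.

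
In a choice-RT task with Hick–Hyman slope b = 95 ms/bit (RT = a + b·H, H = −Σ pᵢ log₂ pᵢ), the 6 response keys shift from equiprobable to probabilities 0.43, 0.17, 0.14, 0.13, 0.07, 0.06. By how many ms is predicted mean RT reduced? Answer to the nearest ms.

Equiprobable entropy H₀ = log₂ 6 = 2.5850 bits.
Skewed entropy H = −Σ pᵢ log₂ pᵢ = 2.2500 bits.
ΔRT = b·(H₀ − H) = 95 × 0.3350 = 31.82 ms.

32 ms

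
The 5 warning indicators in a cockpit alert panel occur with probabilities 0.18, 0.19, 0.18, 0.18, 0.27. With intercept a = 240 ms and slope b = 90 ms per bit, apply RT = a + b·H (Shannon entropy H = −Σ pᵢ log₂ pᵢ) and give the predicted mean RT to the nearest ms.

447 ms

H = 0.18·log₂(1/0.18) + 0.19·log₂(1/0.19) + 0.18·log₂(1/0.18) + 0.18·log₂(1/0.18) + 0.27·log₂(1/0.27) = 2.3012 bits.
RT = 240 + 90 × 2.3012 = 447.11 ms.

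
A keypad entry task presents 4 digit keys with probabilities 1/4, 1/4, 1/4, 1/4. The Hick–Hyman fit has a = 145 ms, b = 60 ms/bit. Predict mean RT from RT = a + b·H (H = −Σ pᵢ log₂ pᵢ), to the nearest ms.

265 ms

H = −Σ pᵢ log₂ pᵢ = 0.25·2 + 0.25·2 + 0.25·2 + 0.25·2 = 2.000 bits.
RT = 145 + 60 × 2.000 = 265.00 ms.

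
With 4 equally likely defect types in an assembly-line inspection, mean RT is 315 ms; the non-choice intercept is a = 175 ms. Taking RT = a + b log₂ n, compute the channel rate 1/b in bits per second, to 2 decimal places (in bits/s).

Choice component = 315 − 175 = 140 ms over log₂(4) = 2 bits.
b = 140 / 2 = 70.000 ms/bit, so 1/b = 14.286 bits/s.

14.29 bits/s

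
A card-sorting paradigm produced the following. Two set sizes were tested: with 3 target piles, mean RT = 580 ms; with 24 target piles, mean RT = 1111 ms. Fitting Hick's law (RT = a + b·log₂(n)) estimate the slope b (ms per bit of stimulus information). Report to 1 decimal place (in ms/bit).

177.0 ms/bit

The slope on a log₂ axis is (1111 − 580) / (4.5850 − 1.5850) = 177.000 ms/bit.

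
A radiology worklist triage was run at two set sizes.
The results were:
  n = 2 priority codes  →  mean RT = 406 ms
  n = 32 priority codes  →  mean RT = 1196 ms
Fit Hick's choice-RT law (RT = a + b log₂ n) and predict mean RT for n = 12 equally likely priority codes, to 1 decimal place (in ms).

916.5 ms

Solve the two-equation system in a and b:
  b = (1196 − 406) / (log₂ 32 − log₂ 2) = 790 / (5 − 1) = 197.500 ms/bit
  a = 406 − 197.500 × 1 = 208.500 ms
Then RT(12) = 208.500 + 197.500 × log₂ 12 = 208.500 + 197.500 × 3.5850 ≈ 916.530 ms.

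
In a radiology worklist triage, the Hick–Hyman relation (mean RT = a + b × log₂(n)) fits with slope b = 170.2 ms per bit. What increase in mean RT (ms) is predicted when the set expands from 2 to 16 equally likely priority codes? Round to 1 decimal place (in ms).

Only the slope matters, since a is common to both: ΔRT = b·log₂(n₂/n₁).
log₂(16) − log₂(2) = log₂(16/2) = log₂(8) = 3.
ΔRT = 170.2 × 3.0000 = 510.600 ms.

510.6 ms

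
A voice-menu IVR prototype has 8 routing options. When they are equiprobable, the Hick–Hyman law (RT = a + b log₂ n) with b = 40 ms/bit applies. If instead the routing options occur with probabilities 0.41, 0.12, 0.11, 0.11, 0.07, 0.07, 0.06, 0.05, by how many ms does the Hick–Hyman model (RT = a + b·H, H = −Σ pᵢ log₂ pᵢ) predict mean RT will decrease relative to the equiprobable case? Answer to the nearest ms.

Equiprobable entropy H₀ = log₂ 8 = 3.0000 bits.
Skewed entropy H = −Σ pᵢ log₂ pᵢ = 2.5918 bits.
ΔRT = b·(H₀ − H) = 40 × 0.4082 = 16.33 ms.

16 ms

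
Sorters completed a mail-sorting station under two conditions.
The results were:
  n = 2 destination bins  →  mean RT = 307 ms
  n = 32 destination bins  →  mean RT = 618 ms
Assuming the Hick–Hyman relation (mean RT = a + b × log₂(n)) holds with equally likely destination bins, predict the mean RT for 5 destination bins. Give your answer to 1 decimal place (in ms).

Solve the two-equation system in a and b:
  b = (618 − 307) / (log₂ 32 − log₂ 2) = 311 / (5 − 1) = 77.750 ms/bit
  a = 307 − 77.750 × 1 = 229.250 ms
Then RT(5) = 229.250 + 77.750 × log₂ 5 = 229.250 + 77.750 × 2.3219 ≈ 409.780 ms.

409.8 ms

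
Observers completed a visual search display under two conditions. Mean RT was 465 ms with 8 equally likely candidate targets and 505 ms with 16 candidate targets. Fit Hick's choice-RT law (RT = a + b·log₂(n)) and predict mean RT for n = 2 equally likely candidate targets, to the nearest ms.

385 ms

Fit slope and intercept:
  b = (505 − 465) / (log₂ 16 − log₂ 8) = 40 / (4 − 3) = 40 ms/bit
  a = 465 − 40 × 3 = 345 ms
Then RT(2) = 345 + 40 × log₂ 2 = 345 + 40 × 1 ≈ 385.000 ms.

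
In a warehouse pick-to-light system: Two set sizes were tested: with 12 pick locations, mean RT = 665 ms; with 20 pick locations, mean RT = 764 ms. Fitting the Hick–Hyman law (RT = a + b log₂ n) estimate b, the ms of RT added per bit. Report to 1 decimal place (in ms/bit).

134.3 ms/bit

The slope on a log₂ axis is (764 − 665) / (4.3219 − 3.5850) = 134.335 ms/bit.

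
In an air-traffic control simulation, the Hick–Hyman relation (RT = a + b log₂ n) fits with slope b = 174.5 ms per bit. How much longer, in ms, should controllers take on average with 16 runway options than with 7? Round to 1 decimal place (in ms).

ΔRT = (a + b log₂ n₂) − (a + b log₂ n₁) = b·(log₂ n₂ − log₂ n₁).
log₂(16) − log₂(7) = 4 − 2.8074 = 1.1926.
ΔRT = 174.5 × 1.1926 = 208.117 ms.

208.1 ms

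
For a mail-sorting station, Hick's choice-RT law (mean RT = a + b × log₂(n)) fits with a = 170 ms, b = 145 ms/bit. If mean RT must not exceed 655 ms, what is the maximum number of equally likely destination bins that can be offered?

Set 170 + 145·log₂ n ≤ 655 → log₂ n ≤ (655 − 170)/145 = 3.3448.
So n ≤ 2^3.3448 = 10.160; the largest integer n is 10.

10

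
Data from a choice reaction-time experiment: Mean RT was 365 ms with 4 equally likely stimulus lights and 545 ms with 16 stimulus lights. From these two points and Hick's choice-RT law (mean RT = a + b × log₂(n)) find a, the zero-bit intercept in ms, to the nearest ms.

b = (RT₂ − RT₁)/(log₂ n₂ − log₂ n₁) = (545 − 365)/(4 − 2) = 90 ms/bit.
Intercept: a = 365 − 90·log₂(4) = 185.000 ms.

185 ms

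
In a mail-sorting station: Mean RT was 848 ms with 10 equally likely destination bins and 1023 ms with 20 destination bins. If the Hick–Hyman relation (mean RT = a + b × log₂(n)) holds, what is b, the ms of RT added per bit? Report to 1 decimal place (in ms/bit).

b = (RT₂ − RT₁)/(log₂ n₂ − log₂ n₁) = (1023 − 848)/(4.3219 − 3.3219) = 175.000 ms/bit.

175.0 ms/bit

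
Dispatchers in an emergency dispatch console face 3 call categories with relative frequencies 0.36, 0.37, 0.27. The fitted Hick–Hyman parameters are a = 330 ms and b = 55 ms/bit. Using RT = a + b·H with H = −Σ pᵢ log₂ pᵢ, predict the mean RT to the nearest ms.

Entropy contributions −pᵢ log₂ pᵢ: 0.5306, 0.5307, 0.5100; sum H = 1.5714 bits.
RT = a + bH = 330 + 55·1.5714 = 416.43 ms.

416 ms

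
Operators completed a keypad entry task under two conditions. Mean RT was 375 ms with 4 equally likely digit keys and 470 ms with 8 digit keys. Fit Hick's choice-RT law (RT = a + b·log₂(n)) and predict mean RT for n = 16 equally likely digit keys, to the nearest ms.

565 ms

RT is linear in log₂ n, so two points fix the line:
  b = (470 − 375) / (log₂ 8 − log₂ 4) = 95 / (3 − 2) = 95 ms/bit
  a = 375 − 95 × 2 = 185 ms
Then RT(16) = 185 + 95 × log₂ 16 = 185 + 95 × 4 ≈ 565.000 ms.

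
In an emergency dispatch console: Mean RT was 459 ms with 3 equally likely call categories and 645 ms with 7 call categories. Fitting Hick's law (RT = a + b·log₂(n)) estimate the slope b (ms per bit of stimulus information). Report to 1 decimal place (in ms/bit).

152.2 ms/bit

The slope on a log₂ axis is (645 − 459) / (2.8074 − 1.5850) = 152.161 ms/bit.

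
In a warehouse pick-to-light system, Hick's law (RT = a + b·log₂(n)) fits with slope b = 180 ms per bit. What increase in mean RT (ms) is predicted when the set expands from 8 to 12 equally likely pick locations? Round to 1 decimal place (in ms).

105.3 ms

ΔRT = (a + b log₂ n₂) − (a + b log₂ n₁) = b·(log₂ n₂ − log₂ n₁).
log₂(12) − log₂(8) = 3.5850 − 3 = 0.5850.
ΔRT = 180 × 0.5850 = 105.293 ms.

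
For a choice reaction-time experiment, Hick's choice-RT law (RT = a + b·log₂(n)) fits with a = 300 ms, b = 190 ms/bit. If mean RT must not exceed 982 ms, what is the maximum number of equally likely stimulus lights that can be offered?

12

190·log₂ n ≤ 982 − 300 = 682, giving log₂ n ≤ 3.5895 and n ≤ 12.038. The largest whole number is 12.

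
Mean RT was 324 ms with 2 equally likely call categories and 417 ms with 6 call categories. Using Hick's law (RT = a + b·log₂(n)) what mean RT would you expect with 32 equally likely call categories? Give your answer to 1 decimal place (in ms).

558.7 ms

With log₂ n on the abscissa the relation is linear; from the two conditions:
  b = (417 − 324) / (log₂ 6 − log₂ 2) = 93 / (2.5850 − 1) = 58.676 ms/bit
  a = 324 − 58.676 × 1 = 265.324 ms
Then RT(32) = 265.324 + 58.676 × log₂ 32 = 265.324 + 58.676 × 5 ≈ 558.706 ms.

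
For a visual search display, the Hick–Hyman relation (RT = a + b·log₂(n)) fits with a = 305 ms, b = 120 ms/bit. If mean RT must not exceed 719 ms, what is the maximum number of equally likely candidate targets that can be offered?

10

120·log₂ n ≤ 719 − 305 = 414, giving log₂ n ≤ 3.4500 and n ≤ 10.928. The largest whole number is 10.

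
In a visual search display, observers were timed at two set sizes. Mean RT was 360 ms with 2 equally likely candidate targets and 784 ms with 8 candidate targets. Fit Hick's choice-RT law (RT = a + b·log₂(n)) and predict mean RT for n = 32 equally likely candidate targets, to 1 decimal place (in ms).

1208.0 ms

Fit slope and intercept:
  b = (784 − 360) / (log₂ 8 − log₂ 2) = 424 / (3 − 1) = 212.000 ms/bit
  a = 360 − 212.000 × 1 = 148.000 ms
Then RT(32) = 148.000 + 212.000 × log₂ 32 = 148.000 + 212.000 × 5 ≈ 1208.000 ms.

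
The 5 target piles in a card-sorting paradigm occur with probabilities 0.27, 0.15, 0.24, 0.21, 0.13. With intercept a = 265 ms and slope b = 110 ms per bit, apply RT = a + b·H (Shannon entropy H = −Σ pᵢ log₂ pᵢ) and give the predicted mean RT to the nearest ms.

515 ms

H = 0.27·log₂(1/0.27) + 0.15·log₂(1/0.15) + 0.24·log₂(1/0.24) + 0.21·log₂(1/0.21) + 0.13·log₂(1/0.13) = 2.2702 bits.
RT = 265 + 110 × 2.2702 = 514.72 ms.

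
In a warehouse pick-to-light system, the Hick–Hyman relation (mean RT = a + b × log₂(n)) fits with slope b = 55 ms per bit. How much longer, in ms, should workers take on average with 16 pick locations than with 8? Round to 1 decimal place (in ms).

55.0 ms

ΔRT = (a + b log₂ n₂) − (a + b log₂ n₁) = b·(log₂ n₂ − log₂ n₁).
log₂(16) − log₂(8) = log₂(16/8) = log₂(2) = 1.
ΔRT = 55 × 1.0000 = 55.000 ms.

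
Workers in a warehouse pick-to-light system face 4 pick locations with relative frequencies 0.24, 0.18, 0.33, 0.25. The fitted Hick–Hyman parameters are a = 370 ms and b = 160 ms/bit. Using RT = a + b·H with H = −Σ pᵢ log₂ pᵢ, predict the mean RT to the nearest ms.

685 ms

H = 0.24·log₂(1/0.24) + 0.18·log₂(1/0.18) + 0.33·log₂(1/0.33) + 0.25·log₂(1/0.25) = 1.9673 bits.
RT = 370 + 160 × 1.9673 = 684.76 ms.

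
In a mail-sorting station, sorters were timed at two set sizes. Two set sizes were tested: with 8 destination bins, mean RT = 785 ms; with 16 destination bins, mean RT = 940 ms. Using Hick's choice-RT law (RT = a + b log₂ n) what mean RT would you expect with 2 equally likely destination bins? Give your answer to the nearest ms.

475 ms

Fit slope and intercept:
  b = (940 − 785) / (log₂ 16 − log₂ 8) = 155 / (4 − 3) = 155 ms/bit
  a = 785 − 155 × 3 = 320 ms
Then RT(2) = 320 + 155 × log₂ 2 = 320 + 155 × 1 ≈ 475.000 ms.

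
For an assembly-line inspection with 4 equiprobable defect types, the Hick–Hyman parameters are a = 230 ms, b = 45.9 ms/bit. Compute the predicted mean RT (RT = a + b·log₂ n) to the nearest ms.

log₂(4) = 2 bits, so RT = 230 + 45.9 × 2 ≈ 321.800 ms.

322 ms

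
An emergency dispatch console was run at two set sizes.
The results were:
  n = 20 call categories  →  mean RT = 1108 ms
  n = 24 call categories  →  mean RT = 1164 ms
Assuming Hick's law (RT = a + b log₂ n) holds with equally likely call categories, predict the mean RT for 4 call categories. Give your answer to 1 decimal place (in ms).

With log₂ n on the abscissa the relation is linear; from the two conditions:
  b = (1164 − 1108) / (log₂ 24 − log₂ 20) = 56 / (4.5850 − 4.3219) = 212.900 ms/bit
  a = 1108 − 212.900 × 4.3219 = 187.862 ms
Then RT(4) = 187.862 + 212.900 × log₂ 4 = 187.862 + 212.900 × 2 ≈ 613.662 ms.

613.7 ms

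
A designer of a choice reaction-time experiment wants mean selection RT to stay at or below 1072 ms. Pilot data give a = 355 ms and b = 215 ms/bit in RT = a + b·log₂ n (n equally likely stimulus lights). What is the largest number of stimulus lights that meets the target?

215·log₂ n ≤ 1072 − 355 = 717, giving log₂ n ≤ 3.3349 and n ≤ 10.090. The largest whole number is 10.

10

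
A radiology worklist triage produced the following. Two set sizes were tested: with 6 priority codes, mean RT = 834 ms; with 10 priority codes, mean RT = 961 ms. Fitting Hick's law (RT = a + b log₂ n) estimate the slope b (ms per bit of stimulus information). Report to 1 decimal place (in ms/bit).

172.3 ms/bit

b = (RT₂ − RT₁)/(log₂ n₂ − log₂ n₁) = (961 − 834)/(3.3219 − 2.5850) = 172.328 ms/bit.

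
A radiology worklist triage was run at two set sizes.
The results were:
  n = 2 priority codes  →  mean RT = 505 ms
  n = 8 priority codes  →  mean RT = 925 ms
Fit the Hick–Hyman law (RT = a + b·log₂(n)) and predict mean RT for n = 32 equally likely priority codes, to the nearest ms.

Fit slope and intercept:
  b = (925 − 505) / (log₂ 8 − log₂ 2) = 420 / (3 − 1) = 210 ms/bit
  a = 505 − 210 × 1 = 295 ms
Then RT(32) = 295 + 210 × log₂ 32 = 295 + 210 × 5 ≈ 1345.000 ms.

1345 ms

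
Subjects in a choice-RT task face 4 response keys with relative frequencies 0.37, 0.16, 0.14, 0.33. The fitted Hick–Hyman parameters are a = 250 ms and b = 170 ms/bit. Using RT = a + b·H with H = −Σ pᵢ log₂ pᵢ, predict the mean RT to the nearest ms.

569 ms

Entropy contributions −pᵢ log₂ pᵢ: 0.5307, 0.4230, 0.3971, 0.5278; sum H = 1.8787 bits.
RT = a + bH = 250 + 170·1.8787 = 569.38 ms.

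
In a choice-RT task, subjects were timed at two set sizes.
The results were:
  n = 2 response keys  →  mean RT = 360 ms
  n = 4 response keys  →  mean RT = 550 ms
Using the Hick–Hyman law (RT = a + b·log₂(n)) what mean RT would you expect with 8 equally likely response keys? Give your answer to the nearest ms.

RT is linear in log₂ n, so two points fix the line:
  b = (550 − 360) / (log₂ 4 − log₂ 2) = 190 / (2 − 1) = 190 ms/bit
  a = 360 − 190 × 1 = 170 ms
Then RT(8) = 170 + 190 × log₂ 8 = 170 + 190 × 3 ≈ 740.000 ms.

740 ms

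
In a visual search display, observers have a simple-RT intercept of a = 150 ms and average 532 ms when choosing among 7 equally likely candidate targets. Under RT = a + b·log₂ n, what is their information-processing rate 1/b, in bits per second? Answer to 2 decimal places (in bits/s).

Choice component = 532 − 150 = 382 ms over log₂(7) = 2.8074 bits.
b = 382 / 2.8074 = 136.071 ms/bit, so 1/b = 7.349 bits/s.

7.35 bits/s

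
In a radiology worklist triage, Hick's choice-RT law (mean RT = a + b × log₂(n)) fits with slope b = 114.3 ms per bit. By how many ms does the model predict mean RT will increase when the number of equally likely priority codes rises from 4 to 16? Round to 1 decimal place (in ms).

228.6 ms

ΔRT = (a + b log₂ n₂) − (a + b log₂ n₁) = b·(log₂ n₂ − log₂ n₁).
log₂(16) − log₂(4) = log₂(16/4) = log₂(4) = 2.
ΔRT = 114.3 × 2.0000 = 228.600 ms.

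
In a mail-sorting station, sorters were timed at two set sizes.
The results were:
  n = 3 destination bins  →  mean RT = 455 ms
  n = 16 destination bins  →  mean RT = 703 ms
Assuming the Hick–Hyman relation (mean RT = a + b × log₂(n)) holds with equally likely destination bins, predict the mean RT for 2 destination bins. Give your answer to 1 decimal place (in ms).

394.9 ms

With log₂ n on the abscissa the relation is linear; from the two conditions:
  b = (703 − 455) / (log₂ 16 − log₂ 3) = 248 / (4 − 1.5850) = 102.690 ms/bit
  a = 455 − 102.690 × 1.5850 = 292.240 ms
Then RT(2) = 292.240 + 102.690 × log₂ 2 = 292.240 + 102.690 × 1 ≈ 394.930 ms.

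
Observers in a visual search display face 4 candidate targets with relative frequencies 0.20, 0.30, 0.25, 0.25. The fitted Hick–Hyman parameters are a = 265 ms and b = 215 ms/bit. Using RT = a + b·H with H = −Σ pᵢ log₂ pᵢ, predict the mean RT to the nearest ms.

Entropy contributions −pᵢ log₂ pᵢ: 0.4644, 0.5211, 0.5000, 0.5000; sum H = 1.9855 bits.
RT = a + bH = 265 + 215·1.9855 = 691.88 ms.

692 ms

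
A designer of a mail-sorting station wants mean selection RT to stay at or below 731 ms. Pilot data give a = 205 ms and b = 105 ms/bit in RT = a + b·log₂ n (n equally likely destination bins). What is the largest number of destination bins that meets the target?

32

105·log₂ n ≤ 731 − 205 = 526, giving log₂ n ≤ 5.0095 and n ≤ 32.212. The largest whole number is 32.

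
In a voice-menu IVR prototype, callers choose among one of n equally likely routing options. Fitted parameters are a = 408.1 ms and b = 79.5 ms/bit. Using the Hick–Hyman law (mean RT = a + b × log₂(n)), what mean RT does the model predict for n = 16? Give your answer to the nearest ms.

log₂(16) = 4 bits, so RT = 408.1 + 79.5 × 4 ≈ 726.100 ms.

726 ms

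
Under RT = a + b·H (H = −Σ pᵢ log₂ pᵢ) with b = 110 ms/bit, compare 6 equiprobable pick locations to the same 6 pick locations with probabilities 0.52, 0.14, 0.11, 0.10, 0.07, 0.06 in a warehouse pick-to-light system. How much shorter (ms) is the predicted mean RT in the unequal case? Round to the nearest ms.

The RT saving is b·ΔH. Equiprobable H₀ = log₂(6) = 2.5850 bits; with the given probabilities H = 2.0823 bits.
b·(H₀ − H) = 110 × (2.5850 − 2.0823) = 55.30 ms.

55 ms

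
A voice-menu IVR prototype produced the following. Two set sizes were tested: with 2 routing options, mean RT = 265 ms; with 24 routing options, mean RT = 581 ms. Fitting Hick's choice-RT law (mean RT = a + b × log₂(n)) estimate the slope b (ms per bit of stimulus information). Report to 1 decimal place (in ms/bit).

Slope: b = (581 − 265) / (log₂ 24 − log₂ 2) = 316/3.5850 = 88.146 ms/bit.

88.1 ms/bit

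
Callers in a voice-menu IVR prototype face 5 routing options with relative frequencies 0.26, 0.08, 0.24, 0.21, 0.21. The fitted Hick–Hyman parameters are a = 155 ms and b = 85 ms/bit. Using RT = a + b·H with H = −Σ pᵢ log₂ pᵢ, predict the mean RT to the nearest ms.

345 ms

Entropy contributions −pᵢ log₂ pᵢ: 0.5053, 0.2915, 0.4941, 0.4728, 0.4728; sum H = 2.2366 bits.
RT = a + bH = 155 + 85·2.2366 = 345.11 ms.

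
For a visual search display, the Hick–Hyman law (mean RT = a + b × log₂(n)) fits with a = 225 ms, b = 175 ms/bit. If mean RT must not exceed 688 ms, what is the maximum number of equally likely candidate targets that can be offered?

6

175·log₂ n ≤ 688 − 225 = 463, giving log₂ n ≤ 2.6457 and n ≤ 6.258. The largest whole number is 6.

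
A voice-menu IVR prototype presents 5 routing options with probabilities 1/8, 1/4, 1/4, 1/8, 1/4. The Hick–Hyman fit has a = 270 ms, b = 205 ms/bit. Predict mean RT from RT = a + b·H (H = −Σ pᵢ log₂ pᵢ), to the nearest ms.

731 ms

H = −Σ pᵢ log₂ pᵢ = 0.125·3 + 0.25·2 + 0.25·2 + 0.125·3 + 0.25·2 = 2.250 bits.
RT = 270 + 205 × 2.250 = 731.25 ms.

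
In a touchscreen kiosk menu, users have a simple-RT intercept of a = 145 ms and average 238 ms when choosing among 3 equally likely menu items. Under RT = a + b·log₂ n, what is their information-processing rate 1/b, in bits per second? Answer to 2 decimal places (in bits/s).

Choice component = 238 − 145 = 93 ms over log₂(3) = 1.5850 bits.
b = 93 / 1.5850 = 58.676 ms/bit, so 1/b = 17.043 bits/s.

17.04 bits/s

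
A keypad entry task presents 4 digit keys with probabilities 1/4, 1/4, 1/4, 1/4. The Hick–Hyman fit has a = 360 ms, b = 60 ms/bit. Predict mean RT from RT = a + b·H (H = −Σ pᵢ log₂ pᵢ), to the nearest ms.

480 ms

Each term −pᵢ log₂ pᵢ: 0.25·2 + 0.25·2 + 0.25·2 + 0.25·2; summed, H = 2.000 bits.
Mean RT = a + bH = 360 + 60·2.000 = 480.00 ms.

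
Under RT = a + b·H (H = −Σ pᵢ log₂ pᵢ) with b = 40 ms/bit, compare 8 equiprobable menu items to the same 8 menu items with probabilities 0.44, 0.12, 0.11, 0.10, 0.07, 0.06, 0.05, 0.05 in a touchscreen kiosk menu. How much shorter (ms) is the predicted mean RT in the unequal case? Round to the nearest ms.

19 ms

Equiprobable entropy H₀ = log₂ 8 = 3.0000 bits.
Skewed entropy H = −Σ pᵢ log₂ pᵢ = 2.5150 bits.
ΔRT = b·(H₀ − H) = 40 × 0.4850 = 19.40 ms.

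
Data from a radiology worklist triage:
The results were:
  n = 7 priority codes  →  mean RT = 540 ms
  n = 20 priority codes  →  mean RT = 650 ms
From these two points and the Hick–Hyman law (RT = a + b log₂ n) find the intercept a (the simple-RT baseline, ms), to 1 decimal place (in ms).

The slope on a log₂ axis is (650 − 540) / (4.3219 − 2.8074) = 72.628 ms/bit.
a = RT₁ − b·log₂ n₁ = 540 − 72.628 × 2.8074 = 336.108 ms.

336.1 ms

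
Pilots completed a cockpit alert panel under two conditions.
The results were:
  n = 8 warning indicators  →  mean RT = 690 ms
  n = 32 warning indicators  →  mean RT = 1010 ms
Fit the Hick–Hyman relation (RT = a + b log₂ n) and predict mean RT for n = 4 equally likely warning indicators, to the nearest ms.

Solve the two-equation system in a and b:
  b = (1010 − 690) / (log₂ 32 − log₂ 8) = 320 / (5 − 3) = 160 ms/bit
  a = 690 − 160 × 3 = 210 ms
Then RT(4) = 210 + 160 × log₂ 4 = 210 + 160 × 2 ≈ 530.000 ms.

530 ms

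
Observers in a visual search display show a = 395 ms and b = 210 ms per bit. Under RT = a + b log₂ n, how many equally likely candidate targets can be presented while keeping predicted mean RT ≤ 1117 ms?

210·log₂ n ≤ 1117 − 395 = 722, giving log₂ n ≤ 3.4381 and n ≤ 10.839. The largest whole number is 10.

10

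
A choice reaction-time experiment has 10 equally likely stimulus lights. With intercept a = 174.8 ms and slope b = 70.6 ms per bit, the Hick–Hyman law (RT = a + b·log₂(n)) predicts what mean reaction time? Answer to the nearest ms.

log₂(10) = 3.3219 bits, so RT = 174.8 + 70.6 × 3.3219 ≈ 409.328 ms.

409 ms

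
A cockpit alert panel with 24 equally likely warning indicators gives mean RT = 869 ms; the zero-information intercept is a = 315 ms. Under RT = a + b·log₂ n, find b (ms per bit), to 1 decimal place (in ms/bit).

120.8 ms/bit

24 alternatives carry log₂ 24 = 4.5850 bits; the choice cost is 869 − 315 = 554 ms, so b = 554/4.5850 = 120.830 ms/bit.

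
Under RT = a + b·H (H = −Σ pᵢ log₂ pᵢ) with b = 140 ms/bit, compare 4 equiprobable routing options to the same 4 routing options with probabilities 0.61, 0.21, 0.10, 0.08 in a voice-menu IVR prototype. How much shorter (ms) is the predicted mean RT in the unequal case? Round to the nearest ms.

The RT saving is b·ΔH. Equiprobable H₀ = log₂(4) = 2.0000 bits; with the given probabilities H = 1.5315 bits.
b·(H₀ − H) = 140 × (2.0000 − 1.5315) = 65.59 ms.

66 ms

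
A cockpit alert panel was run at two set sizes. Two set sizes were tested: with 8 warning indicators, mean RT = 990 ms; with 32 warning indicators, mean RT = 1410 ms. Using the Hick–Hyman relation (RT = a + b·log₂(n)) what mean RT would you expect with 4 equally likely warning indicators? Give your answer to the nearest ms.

Solve the two-equation system in a and b:
  b = (1410 − 990) / (log₂ 32 − log₂ 8) = 420 / (5 − 3) = 210 ms/bit
  a = 990 − 210 × 3 = 360 ms
Then RT(4) = 360 + 210 × log₂ 4 = 360 + 210 × 2 ≈ 780.000 ms.

780 ms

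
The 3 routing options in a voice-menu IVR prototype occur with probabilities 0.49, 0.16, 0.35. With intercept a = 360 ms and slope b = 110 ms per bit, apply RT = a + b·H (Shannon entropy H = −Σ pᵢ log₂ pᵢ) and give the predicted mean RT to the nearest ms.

520 ms

Entropy contributions −pᵢ log₂ pᵢ: 0.5043, 0.4230, 0.5301; sum H = 1.4574 bits.
RT = a + bH = 360 + 110·1.4574 = 520.31 ms.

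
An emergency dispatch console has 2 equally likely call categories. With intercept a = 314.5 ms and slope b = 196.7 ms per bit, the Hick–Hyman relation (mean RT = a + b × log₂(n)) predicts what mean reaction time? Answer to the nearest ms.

511 ms

log₂(2) = 1 bits, so RT = 314.5 + 196.7 × 1 ≈ 511.200 ms.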